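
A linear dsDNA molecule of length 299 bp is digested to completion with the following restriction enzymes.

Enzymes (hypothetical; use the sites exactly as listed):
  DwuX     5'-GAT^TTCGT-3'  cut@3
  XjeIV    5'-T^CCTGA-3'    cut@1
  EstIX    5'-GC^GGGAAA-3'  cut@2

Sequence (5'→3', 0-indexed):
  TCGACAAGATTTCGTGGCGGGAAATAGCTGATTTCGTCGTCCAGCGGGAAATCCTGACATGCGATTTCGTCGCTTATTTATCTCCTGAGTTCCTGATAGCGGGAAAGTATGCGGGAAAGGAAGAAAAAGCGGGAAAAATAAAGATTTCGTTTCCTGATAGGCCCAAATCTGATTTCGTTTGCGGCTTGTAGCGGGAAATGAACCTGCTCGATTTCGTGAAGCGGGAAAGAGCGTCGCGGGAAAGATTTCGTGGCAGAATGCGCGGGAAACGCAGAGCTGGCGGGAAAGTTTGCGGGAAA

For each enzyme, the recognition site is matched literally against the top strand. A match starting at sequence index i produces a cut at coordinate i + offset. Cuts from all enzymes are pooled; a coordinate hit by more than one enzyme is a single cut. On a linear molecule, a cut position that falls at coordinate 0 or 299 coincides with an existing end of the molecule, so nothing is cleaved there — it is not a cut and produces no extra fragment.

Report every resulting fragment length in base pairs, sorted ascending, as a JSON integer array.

Scan for sites:
  DwuX GATTTCGT/3: at [7, 29, 62, 142, 170, 209, 243] ⇒ [10, 32, 65, 145, 173, 212, 246]
  XjeIV TCCTGA/1: at [51, 82, 90, 151] ⇒ [52, 83, 91, 152]
  EstIX GCGGGAAA/2: at [16, 43, 98, 110, 128, 190, 220, 235, 261, 279, 291] ⇒ [18, 45, 100, 112, 130, 192, 222, 237, 263, 281, 293]

Pooled cuts: [10, 18, 32, 45, 52, 65, 83, 91, 100, 112, 130, 145, 152, 173, 192, 212, 222, 237, 246, 263, 281, 293]

Fragment lengths:
  [0,10): 10 bp
  [10,18): 8 bp
  [18,32): 14 bp
  [32,45): 13 bp
  [45,52): 7 bp
  [52,65): 13 bp
  [65,83): 18 bp
  [83,91): 8 bp
  [91,100): 9 bp
  [100,112): 12 bp
  [112,130): 18 bp
  [130,145): 15 bp
  [145,152): 7 bp
  [152,173): 21 bp
  [173,192): 19 bp
  [192,212): 20 bp
  [212,222): 10 bp
  [222,237): 15 bp
  [237,246): 9 bp
  [246,263): 17 bp
  [263,281): 18 bp
  [281,293): 12 bp
  [293,299): 6 bp

[6,7,7,8,8,9,9,10,10,12,12,13,13,14,15,15,17,18,18,18,19,20,21]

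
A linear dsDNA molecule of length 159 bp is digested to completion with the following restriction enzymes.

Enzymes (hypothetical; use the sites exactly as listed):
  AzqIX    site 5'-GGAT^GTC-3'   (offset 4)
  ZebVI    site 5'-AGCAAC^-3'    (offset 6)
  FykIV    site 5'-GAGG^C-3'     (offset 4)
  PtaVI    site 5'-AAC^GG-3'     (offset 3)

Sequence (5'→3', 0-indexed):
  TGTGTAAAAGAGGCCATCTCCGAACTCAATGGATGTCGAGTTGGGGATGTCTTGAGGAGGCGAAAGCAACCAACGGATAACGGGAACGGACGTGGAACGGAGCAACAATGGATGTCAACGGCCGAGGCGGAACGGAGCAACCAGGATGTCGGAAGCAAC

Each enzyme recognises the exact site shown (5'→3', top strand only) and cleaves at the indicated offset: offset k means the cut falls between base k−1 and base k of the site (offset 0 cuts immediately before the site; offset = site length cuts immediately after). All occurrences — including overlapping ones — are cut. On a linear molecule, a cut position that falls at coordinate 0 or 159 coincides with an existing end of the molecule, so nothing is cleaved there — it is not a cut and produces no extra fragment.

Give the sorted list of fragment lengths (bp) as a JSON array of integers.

Per-enzyme occurrences:
  AzqIX GGATGTC/4: at [30, 44, 109, 143] ⇒ [34, 48, 113, 147]
  ZebVI AGCAAC/6: at [64, 100, 135, 153] ⇒ [70, 106, 141] (position 159 is a terminus of the linear molecule — no cut)
  FykIV GAGGC/4: at [9, 56, 123] ⇒ [13, 60, 127]
  PtaVI AACGG/3: at [71, 78, 84, 95, 116, 130] ⇒ [74, 81, 87, 98, 119, 133]

Pooled cuts: [13, 34, 48, 60, 70, 74, 81, 87, 98, 106, 113, 119, 127, 133, 141, 147]

Fragment lengths:
  [0,13): 13 bp
  [13,34): 21 bp
  [34,48): 14 bp
  [48,60): 12 bp
  [60,70): 10 bp
  [70,74): 4 bp
  [74,81): 7 bp
  [81,87): 6 bp
  [87,98): 11 bp
  [98,106): 8 bp
  [106,113): 7 bp
  [113,119): 6 bp
  [119,127): 8 bp
  [127,133): 6 bp
  [133,141): 8 bp
  [141,147): 6 bp
  [147,159): 12 bp

[4,6,6,6,6,7,7,8,8,8,10,11,12,12,13,14,21]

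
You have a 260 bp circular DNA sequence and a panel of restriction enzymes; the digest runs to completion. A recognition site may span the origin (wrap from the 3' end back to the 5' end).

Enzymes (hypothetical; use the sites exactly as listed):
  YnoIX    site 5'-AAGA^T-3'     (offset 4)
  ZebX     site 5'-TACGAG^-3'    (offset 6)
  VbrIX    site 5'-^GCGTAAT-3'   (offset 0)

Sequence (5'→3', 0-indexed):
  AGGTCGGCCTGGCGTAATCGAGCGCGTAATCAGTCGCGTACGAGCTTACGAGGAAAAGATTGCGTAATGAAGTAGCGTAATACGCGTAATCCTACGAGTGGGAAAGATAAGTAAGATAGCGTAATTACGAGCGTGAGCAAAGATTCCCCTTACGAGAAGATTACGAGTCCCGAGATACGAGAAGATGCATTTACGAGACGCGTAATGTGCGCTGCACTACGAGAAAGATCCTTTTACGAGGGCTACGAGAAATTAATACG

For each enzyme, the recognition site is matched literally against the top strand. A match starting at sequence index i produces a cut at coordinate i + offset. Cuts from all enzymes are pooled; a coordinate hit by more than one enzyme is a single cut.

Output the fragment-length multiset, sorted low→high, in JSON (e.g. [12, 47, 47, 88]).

Scan for sites:
  YnoIX AAGAT/4: at [55, 103, 112, 139, 156, 181, 224] ⇒ [59, 107, 116, 143, 160, 185, 228]
  ZebX TACGAG/6: at [38, 46, 92, 125, 150, 161, 175, 191, 217, 234, 243, 256] ⇒ [2, 44, 52, 98, 131, 156, 167, 181, 197, 223, 240, 249]
  VbrIX GCGTAAT/0: at [11, 23, 61, 74, 83, 118, 199] ⇒ [11, 23, 61, 74, 83, 118, 199]

All cut coordinates (distinct, sorted): [2, 11, 23, 44, 52, 59, 61, 74, 83, 98, 107, 116, 118, 131, 143, 156, 160, 167, 181, 185, 197, 199, 223, 228, 240, 249]

Fragment lengths:
  2→11: 9 bp
  11→23: 12 bp
  23→44: 21 bp
  44→52: 8 bp
  52→59: 7 bp
  59→61: 2 bp
  61→74: 13 bp
  74→83: 9 bp
  83→98: 15 bp
  98→107: 9 bp
  107→116: 9 bp
  116→118: 2 bp
  118→131: 13 bp
  131→143: 12 bp
  143→156: 13 bp
  156→160: 4 bp
  160→167: 7 bp
  167→181: 14 bp
  181→185: 4 bp
  185→197: 12 bp
  197→199: 2 bp
  199→223: 24 bp
  223→228: 5 bp
  228→240: 12 bp
  240→249: 9 bp
  249→2 (wrap): 260-249+2 = 13 bp

[2,2,2,4,4,5,7,7,8,9,9,9,9,9,12,12,12,12,13,13,13,13,14,15,21,24]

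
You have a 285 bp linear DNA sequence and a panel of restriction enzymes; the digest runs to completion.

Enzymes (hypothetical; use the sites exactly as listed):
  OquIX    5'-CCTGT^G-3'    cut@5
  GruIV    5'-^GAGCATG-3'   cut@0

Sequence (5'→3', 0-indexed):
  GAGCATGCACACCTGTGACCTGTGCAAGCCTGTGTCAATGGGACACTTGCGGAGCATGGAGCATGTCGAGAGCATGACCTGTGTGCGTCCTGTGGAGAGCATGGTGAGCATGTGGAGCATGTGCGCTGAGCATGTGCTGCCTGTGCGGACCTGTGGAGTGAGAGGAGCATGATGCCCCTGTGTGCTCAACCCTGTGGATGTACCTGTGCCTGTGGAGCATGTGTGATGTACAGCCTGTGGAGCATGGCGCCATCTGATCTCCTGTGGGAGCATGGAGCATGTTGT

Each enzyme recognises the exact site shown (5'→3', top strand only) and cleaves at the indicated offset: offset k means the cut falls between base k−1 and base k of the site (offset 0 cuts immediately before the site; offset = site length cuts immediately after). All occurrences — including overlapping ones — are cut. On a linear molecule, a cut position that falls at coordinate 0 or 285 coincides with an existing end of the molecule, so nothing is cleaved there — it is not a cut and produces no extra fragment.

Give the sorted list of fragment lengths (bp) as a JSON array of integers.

[1,1,2,3,6,7,7,7,9,9,10,10,10,11,11,11,12,13,13,14,16,17,17,18,24,26]

Scan for sites:
  OquIX CCTGTG/5: at [11, 18, 28, 77, 88, 139, 149, 176, 190, 202, 208, 233, 260] ⇒ [16, 23, 33, 82, 93, 144, 154, 181, 195, 207, 213, 238, 265]
  GruIV GAGCATG/0: at [0, 51, 58, 69, 96, 105, 114, 127, 164, 214, 239, 267, 274] ⇒ [51, 58, 69, 96, 105, 114, 127, 164, 214, 239, 267, 274] (position 0 is a terminus of the linear molecule — no cut)

Pooled cuts: [16, 23, 33, 51, 58, 69, 82, 93, 96, 105, 114, 127, 144, 154, 164, 181, 195, 207, 213, 214, 238, 239, 265, 267, 274]

Fragments:
  [0,16): 16 bp
  [16,23): 7 bp
  [23,33): 10 bp
  [33,51): 18 bp
  [51,58): 7 bp
  [58,69): 11 bp
  [69,82): 13 bp
  [82,93): 11 bp
  [93,96): 3 bp
  [96,105): 9 bp
  [105,114): 9 bp
  [114,127): 13 bp
  [127,144): 17 bp
  [144,154): 10 bp
  [154,164): 10 bp
  [164,181): 17 bp
  [181,195): 14 bp
  [195,207): 12 bp
  [207,213): 6 bp
  [213,214): 1 bp
  [214,238): 24 bp
  [238,239): 1 bp
  [239,265): 26 bp
  [265,267): 2 bp
  [267,274): 7 bp
  [274,285): 11 bp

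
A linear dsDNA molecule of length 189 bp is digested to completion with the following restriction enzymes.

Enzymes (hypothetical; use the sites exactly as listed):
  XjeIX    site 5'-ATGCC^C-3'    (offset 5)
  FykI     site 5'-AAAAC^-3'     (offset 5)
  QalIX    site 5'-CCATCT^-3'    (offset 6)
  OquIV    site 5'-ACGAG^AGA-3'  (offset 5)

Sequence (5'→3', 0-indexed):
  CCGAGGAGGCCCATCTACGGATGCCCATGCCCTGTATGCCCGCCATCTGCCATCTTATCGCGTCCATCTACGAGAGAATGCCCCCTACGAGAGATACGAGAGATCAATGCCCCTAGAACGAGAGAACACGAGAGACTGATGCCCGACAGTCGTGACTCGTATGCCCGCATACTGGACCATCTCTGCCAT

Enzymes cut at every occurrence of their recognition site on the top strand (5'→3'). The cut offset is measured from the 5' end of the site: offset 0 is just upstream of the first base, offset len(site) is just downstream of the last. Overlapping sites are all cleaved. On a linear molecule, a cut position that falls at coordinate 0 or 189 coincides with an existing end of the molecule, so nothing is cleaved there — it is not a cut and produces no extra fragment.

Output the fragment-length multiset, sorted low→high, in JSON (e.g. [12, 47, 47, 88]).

Per-enzyme occurrences:
  XjeIX ATGCCC/5: at [20, 26, 35, 77, 106, 138, 160] ⇒ [25, 31, 40, 82, 111, 143, 165]
  FykI (AAAAC, off=5): no sites
  QalIX CCATCT/6: at [10, 42, 49, 63, 176] ⇒ [16, 48, 55, 69, 182]
  OquIV ACGAGAGA/5: at [69, 86, 95, 117, 127] ⇒ [74, 91, 100, 122, 132]

Pooled cuts: [16, 25, 31, 40, 48, 55, 69, 74, 82, 91, 100, 111, 122, 132, 143, 165, 182]

Fragments:
  [0,16): 16 bp
  [16,25): 9 bp
  [25,31): 6 bp
  [31,40): 9 bp
  [40,48): 8 bp
  [48,55): 7 bp
  [55,69): 14 bp
  [69,74): 5 bp
  [74,82): 8 bp
  [82,91): 9 bp
  [91,100): 9 bp
  [100,111): 11 bp
  [111,122): 11 bp
  [122,132): 10 bp
  [132,143): 11 bp
  [143,165): 22 bp
  [165,182): 17 bp
  [182,189): 7 bp

[5,6,7,7,8,8,9,9,9,9,10,11,11,11,14,16,17,22]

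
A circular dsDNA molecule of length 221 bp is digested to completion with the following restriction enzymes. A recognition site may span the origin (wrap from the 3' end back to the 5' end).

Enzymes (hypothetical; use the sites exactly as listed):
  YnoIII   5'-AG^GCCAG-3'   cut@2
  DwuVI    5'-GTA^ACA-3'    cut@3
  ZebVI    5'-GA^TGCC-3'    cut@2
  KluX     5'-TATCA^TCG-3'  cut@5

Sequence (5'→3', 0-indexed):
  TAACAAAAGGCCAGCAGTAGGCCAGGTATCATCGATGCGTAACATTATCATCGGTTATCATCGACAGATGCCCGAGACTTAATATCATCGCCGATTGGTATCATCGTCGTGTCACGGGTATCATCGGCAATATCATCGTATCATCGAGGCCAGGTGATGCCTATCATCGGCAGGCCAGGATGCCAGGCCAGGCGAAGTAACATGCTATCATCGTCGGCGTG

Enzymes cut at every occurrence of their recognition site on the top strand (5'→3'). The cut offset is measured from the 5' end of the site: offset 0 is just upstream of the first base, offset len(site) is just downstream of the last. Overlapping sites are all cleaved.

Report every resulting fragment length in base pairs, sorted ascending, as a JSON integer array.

Per-enzyme occurrences:
  YnoIII (AGGCCAG, off=2): starts [7, 18, 146, 171, 184] → cuts [9, 20, 148, 173, 186]
  DwuVI (GTAACA, off=3): starts [38, 196, 220] → cuts [2, 41, 199]
  ZebVI (GATGCC, off=2): starts [66, 155, 178] → cuts [68, 157, 180]
  KluX (TATCATCG, off=5): starts [26, 45, 55, 82, 98, 118, 130, 138, 161, 205] → cuts [31, 50, 60, 87, 103, 123, 135, 143, 166, 210]

All cut coordinates (distinct, sorted): [2, 9, 20, 31, 41, 50, 60, 68, 87, 103, 123, 135, 143, 148, 157, 166, 173, 180, 186, 199, 210]

Fragments:
  2→9: 7 bp
  9→20: 11 bp
  20→31: 11 bp
  31→41: 10 bp
  41→50: 9 bp
  50→60: 10 bp
  60→68: 8 bp
  68→87: 19 bp
  87→103: 16 bp
  103→123: 20 bp
  123→135: 12 bp
  135→143: 8 bp
  143→148: 5 bp
  148→157: 9 bp
  157→166: 9 bp
  166→173: 7 bp
  173→180: 7 bp
  180→186: 6 bp
  186→199: 13 bp
  199→210: 11 bp
  210→2 (wrap): 221-210+2 = 13 bp

[5,6,7,7,7,8,8,9,9,9,10,10,11,11,11,12,13,13,16,19,20]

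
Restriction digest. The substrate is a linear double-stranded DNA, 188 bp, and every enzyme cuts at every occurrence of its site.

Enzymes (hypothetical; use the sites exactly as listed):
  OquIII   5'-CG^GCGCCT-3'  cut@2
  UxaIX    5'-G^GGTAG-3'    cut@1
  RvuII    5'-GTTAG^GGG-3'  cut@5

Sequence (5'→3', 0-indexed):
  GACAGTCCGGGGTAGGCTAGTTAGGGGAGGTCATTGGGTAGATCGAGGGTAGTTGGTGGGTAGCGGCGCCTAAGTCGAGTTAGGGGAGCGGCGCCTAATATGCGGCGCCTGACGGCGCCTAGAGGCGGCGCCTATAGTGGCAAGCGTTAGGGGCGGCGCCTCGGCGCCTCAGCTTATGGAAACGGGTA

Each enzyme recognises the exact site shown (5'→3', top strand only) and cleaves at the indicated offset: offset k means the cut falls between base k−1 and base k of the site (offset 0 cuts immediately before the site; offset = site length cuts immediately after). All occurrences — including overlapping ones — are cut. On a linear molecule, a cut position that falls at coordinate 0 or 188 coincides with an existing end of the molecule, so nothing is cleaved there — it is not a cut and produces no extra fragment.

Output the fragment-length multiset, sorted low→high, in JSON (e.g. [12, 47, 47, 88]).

[5,7,7,8,10,10,11,11,12,13,14,14,18,23,25]

Scan for sites:
  OquIII (CGGCGCCT, off=2): starts [63, 88, 102, 112, 125, 153, 161] → cuts [65, 90, 104, 114, 127, 155, 163]
  UxaIX (GGGTAG, off=1): starts [9, 35, 46, 57] → cuts [10, 36, 47, 58]
  RvuII (GTTAGGGG, off=5): starts [19, 78, 145] → cuts [24, 83, 150]

All cut coordinates (distinct, sorted): [10, 24, 36, 47, 58, 65, 83, 90, 104, 114, 127, 150, 155, 163]

Fragments:
  [0,10): 10 bp
  [10,24): 14 bp
  [24,36): 12 bp
  [36,47): 11 bp
  [47,58): 11 bp
  [58,65): 7 bp
  [65,83): 18 bp
  [83,90): 7 bp
  [90,104): 14 bp
  [104,114): 10 bp
  [114,127): 13 bp
  [127,150): 23 bp
  [150,155): 5 bp
  [155,163): 8 bp
  [163,188): 25 bp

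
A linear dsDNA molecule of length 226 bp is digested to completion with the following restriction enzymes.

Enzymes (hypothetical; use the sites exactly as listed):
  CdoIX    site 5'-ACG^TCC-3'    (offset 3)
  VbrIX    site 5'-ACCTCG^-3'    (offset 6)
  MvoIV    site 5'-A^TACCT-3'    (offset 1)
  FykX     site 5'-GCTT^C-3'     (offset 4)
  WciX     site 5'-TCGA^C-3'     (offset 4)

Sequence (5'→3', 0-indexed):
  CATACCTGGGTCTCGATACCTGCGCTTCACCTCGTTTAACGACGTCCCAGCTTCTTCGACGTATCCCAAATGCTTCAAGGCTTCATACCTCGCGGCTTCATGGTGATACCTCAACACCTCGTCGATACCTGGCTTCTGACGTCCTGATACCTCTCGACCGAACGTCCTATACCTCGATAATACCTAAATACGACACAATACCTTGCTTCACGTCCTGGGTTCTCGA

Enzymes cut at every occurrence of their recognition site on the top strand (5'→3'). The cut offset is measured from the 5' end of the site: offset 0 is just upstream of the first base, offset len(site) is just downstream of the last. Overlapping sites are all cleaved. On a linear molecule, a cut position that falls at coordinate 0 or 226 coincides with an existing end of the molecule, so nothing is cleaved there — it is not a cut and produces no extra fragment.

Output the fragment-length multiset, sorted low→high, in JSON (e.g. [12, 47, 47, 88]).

Site scan:
  CdoIX ACGTCC/3: at [41, 138, 161, 209] ⇒ [44, 141, 164, 212]
  VbrIX ACCTCG/6: at [28, 86, 115, 170] ⇒ [34, 92, 121, 176]
  MvoIV ATACCT/1: at [1, 15, 84, 105, 124, 146, 168, 179, 197] ⇒ [2, 16, 85, 106, 125, 147, 169, 180, 198]
  FykX GCTTC/4: at [23, 49, 71, 79, 94, 131, 204] ⇒ [27, 53, 75, 83, 98, 135, 208]
  WciX TCGAC/4: at [55, 153] ⇒ [59, 157]

All cut coordinates (distinct, sorted): [2, 16, 27, 34, 44, 53, 59, 75, 83, 85, 92, 98, 106, 121, 125, 135, 141, 147, 157, 164, 169, 176, 180, 198, 208, 212]

Fragments:
  [0,2): 2 bp
  [2,16): 14 bp
  [16,27): 11 bp
  [27,34): 7 bp
  [34,44): 10 bp
  [44,53): 9 bp
  [53,59): 6 bp
  [59,75): 16 bp
  [75,83): 8 bp
  [83,85): 2 bp
  [85,92): 7 bp
  [92,98): 6 bp
  [98,106): 8 bp
  [106,121): 15 bp
  [121,125): 4 bp
  [125,135): 10 bp
  [135,141): 6 bp
  [141,147): 6 bp
  [147,157): 10 bp
  [157,164): 7 bp
  [164,169): 5 bp
  [169,176): 7 bp
  [176,180): 4 bp
  [180,198): 18 bp
  [198,208): 10 bp
  [208,212): 4 bp
  [212,226): 14 bp

[2,2,4,4,4,5,6,6,6,6,7,7,7,7,8,8,9,10,10,10,10,11,14,14,15,16,18]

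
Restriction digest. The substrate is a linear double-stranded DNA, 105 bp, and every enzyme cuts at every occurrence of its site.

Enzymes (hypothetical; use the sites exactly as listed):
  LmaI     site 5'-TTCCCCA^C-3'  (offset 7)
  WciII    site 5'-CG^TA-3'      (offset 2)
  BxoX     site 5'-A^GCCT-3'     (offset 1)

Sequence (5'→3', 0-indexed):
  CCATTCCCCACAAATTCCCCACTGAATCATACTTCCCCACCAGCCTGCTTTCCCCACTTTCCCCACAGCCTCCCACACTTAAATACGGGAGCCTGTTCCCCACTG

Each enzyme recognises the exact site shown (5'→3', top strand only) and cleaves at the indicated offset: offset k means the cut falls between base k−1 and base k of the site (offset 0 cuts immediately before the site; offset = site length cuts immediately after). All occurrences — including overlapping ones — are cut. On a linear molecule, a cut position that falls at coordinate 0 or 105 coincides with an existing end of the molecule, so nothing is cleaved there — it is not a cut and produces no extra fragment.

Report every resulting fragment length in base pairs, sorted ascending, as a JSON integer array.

Site scan:
  LmaI TTCCCCAC/7: at [3, 14, 32, 49, 58, 95] ⇒ [10, 21, 39, 56, 65, 102]
  WciII (CGTA, off=2): no sites
  BxoX AGCCT/1: at [41, 66, 89] ⇒ [42, 67, 90]

Pooled cuts: [10, 21, 39, 42, 56, 65, 67, 90, 102]

Fragment lengths:
  [0,10): 10 bp
  [10,21): 11 bp
  [21,39): 18 bp
  [39,42): 3 bp
  [42,56): 14 bp
  [56,65): 9 bp
  [65,67): 2 bp
  [67,90): 23 bp
  [90,102): 12 bp
  [102,105): 3 bp

[2,3,3,9,10,11,12,14,18,23]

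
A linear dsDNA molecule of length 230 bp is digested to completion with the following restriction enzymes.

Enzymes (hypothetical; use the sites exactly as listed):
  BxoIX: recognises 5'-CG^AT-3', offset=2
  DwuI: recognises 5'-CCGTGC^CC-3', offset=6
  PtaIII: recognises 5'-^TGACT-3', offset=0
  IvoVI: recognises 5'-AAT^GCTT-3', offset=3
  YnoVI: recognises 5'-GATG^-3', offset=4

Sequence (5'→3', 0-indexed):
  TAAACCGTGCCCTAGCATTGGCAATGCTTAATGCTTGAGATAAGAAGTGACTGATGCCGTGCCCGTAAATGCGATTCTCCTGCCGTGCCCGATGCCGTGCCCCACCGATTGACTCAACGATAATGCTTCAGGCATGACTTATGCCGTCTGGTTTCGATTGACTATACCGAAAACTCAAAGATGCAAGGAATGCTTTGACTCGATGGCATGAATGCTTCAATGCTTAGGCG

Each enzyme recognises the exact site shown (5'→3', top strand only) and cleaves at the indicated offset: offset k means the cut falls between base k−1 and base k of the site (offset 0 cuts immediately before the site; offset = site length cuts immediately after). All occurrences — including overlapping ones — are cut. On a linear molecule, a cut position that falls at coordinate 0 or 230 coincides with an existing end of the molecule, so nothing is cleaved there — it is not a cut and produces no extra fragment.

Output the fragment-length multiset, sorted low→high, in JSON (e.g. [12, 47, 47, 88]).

[2,2,3,3,3,4,5,6,6,7,7,7,8,8,8,9,9,10,10,10,11,15,15,15,22,25]

Site scan:
  BxoIX CGAT/2: at [71, 89, 105, 117, 154, 200] ⇒ [73, 91, 107, 119, 156, 202]
  DwuI CCGTGCCC/6: at [4, 56, 82, 94] ⇒ [10, 62, 88, 100]
  PtaIII TGACT/0: at [47, 109, 134, 158, 195] ⇒ [47, 109, 134, 158, 195]
  IvoVI AATGCTT/3: at [22, 29, 121, 188, 210, 218] ⇒ [25, 32, 124, 191, 213, 221]
  YnoVI GATG/4: at [52, 90, 179, 201] ⇒ [56, 94, 183, 205]

All cut coordinates (distinct, sorted): [10, 25, 32, 47, 56, 62, 73, 88, 91, 94, 100, 107, 109, 119, 124, 134, 156, 158, 183, 191, 195, 202, 205, 213, 221]

Fragment lengths:
  [0,10): 10 bp
  [10,25): 15 bp
  [25,32): 7 bp
  [32,47): 15 bp
  [47,56): 9 bp
  [56,62): 6 bp
  [62,73): 11 bp
  [73,88): 15 bp
  [88,91): 3 bp
  [91,94): 3 bp
  [94,100): 6 bp
  [100,107): 7 bp
  [107,109): 2 bp
  [109,119): 10 bp
  [119,124): 5 bp
  [124,134): 10 bp
  [134,156): 22 bp
  [156,158): 2 bp
  [158,183): 25 bp
  [183,191): 8 bp
  [191,195): 4 bp
  [195,202): 7 bp
  [202,205): 3 bp
  [205,213): 8 bp
  [213,221): 8 bp
  [221,230): 9 bp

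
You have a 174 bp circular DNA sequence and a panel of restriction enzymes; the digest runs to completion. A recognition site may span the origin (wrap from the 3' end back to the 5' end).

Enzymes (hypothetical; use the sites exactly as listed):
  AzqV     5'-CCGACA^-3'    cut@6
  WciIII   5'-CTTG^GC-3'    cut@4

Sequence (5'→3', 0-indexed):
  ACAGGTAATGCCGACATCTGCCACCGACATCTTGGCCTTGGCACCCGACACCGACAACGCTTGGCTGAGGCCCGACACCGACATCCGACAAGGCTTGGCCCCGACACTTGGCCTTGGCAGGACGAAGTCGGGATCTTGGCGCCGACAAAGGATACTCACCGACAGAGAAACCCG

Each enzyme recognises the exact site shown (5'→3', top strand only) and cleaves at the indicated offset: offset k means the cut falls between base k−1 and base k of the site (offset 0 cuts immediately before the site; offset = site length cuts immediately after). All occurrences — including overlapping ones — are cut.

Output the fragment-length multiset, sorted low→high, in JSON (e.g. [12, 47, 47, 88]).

[4,5,6,6,6,6,7,7,7,9,9,10,13,13,13,14,17,22]

Per-enzyme occurrences:
  AzqV CCGACA/6: at [10, 23, 44, 50, 71, 77, 84, 100, 141, 158, 171] ⇒ [3, 16, 29, 50, 56, 77, 83, 90, 106, 147, 164]
  WciIII CTTGGC/4: at [30, 36, 59, 93, 106, 112, 134] ⇒ [34, 40, 63, 97, 110, 116, 138]

All cut coordinates (distinct, sorted): [3, 16, 29, 34, 40, 50, 56, 63, 77, 83, 90, 97, 106, 110, 116, 138, 147, 164]

Fragments:
  3→16: 13 bp
  16→29: 13 bp
  29→34: 5 bp
  34→40: 6 bp
  40→50: 10 bp
  50→56: 6 bp
  56→63: 7 bp
  63→77: 14 bp
  77→83: 6 bp
  83→90: 7 bp
  90→97: 7 bp
  97→106: 9 bp
  106→110: 4 bp
  110→116: 6 bp
  116→138: 22 bp
  138→147: 9 bp
  147→164: 17 bp
  164→3 (wrap): 174-164+3 = 13 bp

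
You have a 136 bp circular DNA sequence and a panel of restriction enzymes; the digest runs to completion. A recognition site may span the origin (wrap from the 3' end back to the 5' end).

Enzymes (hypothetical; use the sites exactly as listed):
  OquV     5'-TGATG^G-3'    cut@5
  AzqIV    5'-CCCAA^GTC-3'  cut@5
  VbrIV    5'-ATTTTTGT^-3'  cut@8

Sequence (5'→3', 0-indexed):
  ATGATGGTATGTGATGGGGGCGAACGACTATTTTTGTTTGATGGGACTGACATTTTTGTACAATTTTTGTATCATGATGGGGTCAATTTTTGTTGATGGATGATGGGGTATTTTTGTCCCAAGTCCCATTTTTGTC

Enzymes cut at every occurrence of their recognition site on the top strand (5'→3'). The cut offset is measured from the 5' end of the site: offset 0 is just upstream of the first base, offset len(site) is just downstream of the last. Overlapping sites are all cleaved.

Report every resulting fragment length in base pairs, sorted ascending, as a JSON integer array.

Site scan:
  OquV TGATGG/5: at [1, 11, 38, 74, 93, 100] ⇒ [6, 16, 43, 79, 98, 105]
  AzqIV CCCAAGTC/5: at [117] ⇒ [122]
  VbrIV ATTTTTGT/8: at [29, 51, 62, 85, 109, 127] ⇒ [37, 59, 70, 93, 117, 135]

Pooled cuts: [6, 16, 37, 43, 59, 70, 79, 93, 98, 105, 117, 122, 135]

Fragment lengths:
  6→16: 10 bp
  16→37: 21 bp
  37→43: 6 bp
  43→59: 16 bp
  59→70: 11 bp
  70→79: 9 bp
  79→93: 14 bp
  93→98: 5 bp
  98→105: 7 bp
  105→117: 12 bp
  117→122: 5 bp
  122→135: 13 bp
  135→6 (wrap): 136-135+6 = 7 bp

[5,5,6,7,7,9,10,11,12,13,14,16,21]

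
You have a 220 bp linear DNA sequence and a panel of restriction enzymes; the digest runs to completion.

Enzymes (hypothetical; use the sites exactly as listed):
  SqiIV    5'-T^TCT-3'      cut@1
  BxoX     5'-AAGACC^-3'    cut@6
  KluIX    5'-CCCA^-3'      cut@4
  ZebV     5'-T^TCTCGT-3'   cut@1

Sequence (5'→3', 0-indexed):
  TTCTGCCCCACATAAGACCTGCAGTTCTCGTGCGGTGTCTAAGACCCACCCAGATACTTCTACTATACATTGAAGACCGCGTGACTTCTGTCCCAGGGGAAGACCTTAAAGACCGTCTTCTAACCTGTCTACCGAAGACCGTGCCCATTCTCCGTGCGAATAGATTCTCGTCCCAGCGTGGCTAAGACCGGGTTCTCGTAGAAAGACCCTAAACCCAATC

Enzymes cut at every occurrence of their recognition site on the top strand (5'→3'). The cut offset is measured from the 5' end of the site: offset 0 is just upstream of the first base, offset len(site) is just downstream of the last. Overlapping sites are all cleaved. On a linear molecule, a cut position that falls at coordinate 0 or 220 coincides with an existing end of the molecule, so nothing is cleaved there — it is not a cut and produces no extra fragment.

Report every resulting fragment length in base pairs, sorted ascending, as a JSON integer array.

Per-enzyme occurrences:
  SqiIV (TTCT, off=1): starts [0, 24, 57, 85, 117, 147, 164, 192] → cuts [1, 25, 58, 86, 118, 148, 165, 193]
  BxoX (AAGACC, off=6): starts [13, 40, 72, 99, 108, 134, 183, 202] → cuts [19, 46, 78, 105, 114, 140, 189, 208]
  KluIX (CCCA, off=4): starts [6, 44, 48, 91, 143, 171, 213] → cuts [10, 48, 52, 95, 147, 175, 217]
  ZebV (TTCTCGT, off=1): starts [24, 164, 192] → cuts [25, 165, 193]

All cut coordinates (distinct, sorted): [1, 10, 19, 25, 46, 48, 52, 58, 78, 86, 95, 105, 114, 118, 140, 147, 148, 165, 175, 189, 193, 208, 217]

Fragments:
  [0,1): 1 bp
  [1,10): 9 bp
  [10,19): 9 bp
  [19,25): 6 bp
  [25,46): 21 bp
  [46,48): 2 bp
  [48,52): 4 bp
  [52,58): 6 bp
  [58,78): 20 bp
  [78,86): 8 bp
  [86,95): 9 bp
  [95,105): 10 bp
  [105,114): 9 bp
  [114,118): 4 bp
  [118,140): 22 bp
  [140,147): 7 bp
  [147,148): 1 bp
  [148,165): 17 bp
  [165,175): 10 bp
  [175,189): 14 bp
  [189,193): 4 bp
  [193,208): 15 bp
  [208,217): 9 bp
  [217,220): 3 bp

[1,1,2,3,4,4,4,6,6,7,8,9,9,9,9,9,10,10,14,15,17,20,21,22]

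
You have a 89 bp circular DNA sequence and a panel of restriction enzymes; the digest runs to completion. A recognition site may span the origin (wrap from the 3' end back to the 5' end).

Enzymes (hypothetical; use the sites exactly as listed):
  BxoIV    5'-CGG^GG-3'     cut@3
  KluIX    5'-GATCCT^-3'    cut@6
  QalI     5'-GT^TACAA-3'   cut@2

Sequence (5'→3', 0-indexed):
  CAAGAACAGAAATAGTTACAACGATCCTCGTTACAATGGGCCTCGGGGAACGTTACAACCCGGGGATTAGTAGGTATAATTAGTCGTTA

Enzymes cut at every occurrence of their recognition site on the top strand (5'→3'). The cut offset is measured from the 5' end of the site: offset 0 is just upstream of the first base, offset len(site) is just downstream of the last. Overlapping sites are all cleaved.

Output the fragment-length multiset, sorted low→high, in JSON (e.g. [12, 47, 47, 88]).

Site scan:
  BxoIV (CGGGG, off=3): starts [43, 60] → cuts [46, 63]
  KluIX (GATCCT, off=6): starts [22] → cuts [28]
  QalI (GTTACAA, off=2): starts [14, 29, 51, 85] → cuts [16, 31, 53, 87]

Pooled cuts: [16, 28, 31, 46, 53, 63, 87]

Fragment lengths:
  16→28: 12 bp
  28→31: 3 bp
  31→46: 15 bp
  46→53: 7 bp
  53→63: 10 bp
  63→87: 24 bp
  87→16 (wrap): 89-87+16 = 18 bp

[3,7,10,12,15,18,24]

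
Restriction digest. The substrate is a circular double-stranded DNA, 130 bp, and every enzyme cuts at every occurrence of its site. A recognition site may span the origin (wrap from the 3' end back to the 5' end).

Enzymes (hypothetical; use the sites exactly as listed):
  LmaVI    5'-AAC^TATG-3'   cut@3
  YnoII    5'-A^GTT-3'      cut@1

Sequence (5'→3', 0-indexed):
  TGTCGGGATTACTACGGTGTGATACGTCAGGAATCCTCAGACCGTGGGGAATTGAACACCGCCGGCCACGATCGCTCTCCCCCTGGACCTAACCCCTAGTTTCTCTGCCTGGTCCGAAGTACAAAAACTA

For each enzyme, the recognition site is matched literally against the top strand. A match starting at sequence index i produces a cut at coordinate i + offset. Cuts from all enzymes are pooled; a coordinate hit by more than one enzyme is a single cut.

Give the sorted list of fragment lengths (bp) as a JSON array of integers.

Per-enzyme occurrences:
  LmaVI (AACTATG, off=3): starts [125] → cuts [128]
  YnoII (AGTT, off=1): starts [97] → cuts [98]

Pooled cuts: [98, 128]

Fragment lengths:
  98→128: 30 bp
  128→98 (wrap): 130-128+98 = 100 bp

[30,100]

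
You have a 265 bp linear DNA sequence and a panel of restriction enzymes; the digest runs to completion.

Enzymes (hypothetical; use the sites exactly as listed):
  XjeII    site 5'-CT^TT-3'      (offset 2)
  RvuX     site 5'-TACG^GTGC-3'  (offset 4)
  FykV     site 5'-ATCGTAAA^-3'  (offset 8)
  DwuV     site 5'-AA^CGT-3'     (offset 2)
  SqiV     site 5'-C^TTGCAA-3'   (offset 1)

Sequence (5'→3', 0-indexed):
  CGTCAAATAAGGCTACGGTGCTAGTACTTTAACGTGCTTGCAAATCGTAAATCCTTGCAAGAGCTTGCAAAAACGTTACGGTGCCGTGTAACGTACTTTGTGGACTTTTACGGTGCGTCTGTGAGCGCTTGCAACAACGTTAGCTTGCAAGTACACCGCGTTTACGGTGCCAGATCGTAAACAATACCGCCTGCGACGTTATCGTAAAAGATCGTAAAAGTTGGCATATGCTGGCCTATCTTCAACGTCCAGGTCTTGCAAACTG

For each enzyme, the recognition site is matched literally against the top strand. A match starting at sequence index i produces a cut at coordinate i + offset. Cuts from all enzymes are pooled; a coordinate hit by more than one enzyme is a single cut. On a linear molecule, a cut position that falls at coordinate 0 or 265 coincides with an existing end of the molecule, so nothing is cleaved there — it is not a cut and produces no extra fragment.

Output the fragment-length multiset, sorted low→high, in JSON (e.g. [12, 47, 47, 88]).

Scan for sites:
  XjeII (CTTT, off=2): starts [26, 95, 104] → cuts [28, 97, 106]
  RvuX (TACGGTGC, off=4): starts [13, 76, 108, 162] → cuts [17, 80, 112, 166]
  FykV (ATCGTAAA, off=8): starts [43, 173, 200, 210] → cuts [51, 181, 208, 218]
  DwuV (AACGT, off=2): starts [30, 71, 89, 135, 243] → cuts [32, 73, 91, 137, 245]
  SqiV (CTTGCAA, off=1): starts [36, 53, 63, 127, 143, 254] → cuts [37, 54, 64, 128, 144, 255]

All cut coordinates (distinct, sorted): [17, 28, 32, 37, 51, 54, 64, 73, 80, 91, 97, 106, 112, 128, 137, 144, 166, 181, 208, 218, 245, 255]

Fragments:
  [0,17): 17 bp
  [17,28): 11 bp
  [28,32): 4 bp
  [32,37): 5 bp
  [37,51): 14 bp
  [51,54): 3 bp
  [54,64): 10 bp
  [64,73): 9 bp
  [73,80): 7 bp
  [80,91): 11 bp
  [91,97): 6 bp
  [97,106): 9 bp
  [106,112): 6 bp
  [112,128): 16 bp
  [128,137): 9 bp
  [137,144): 7 bp
  [144,166): 22 bp
  [166,181): 15 bp
  [181,208): 27 bp
  [208,218): 10 bp
  [218,245): 27 bp
  [245,255): 10 bp
  [255,265): 10 bp

[3,4,5,6,6,7,7,9,9,9,10,10,10,10,11,11,14,15,16,17,22,27,27]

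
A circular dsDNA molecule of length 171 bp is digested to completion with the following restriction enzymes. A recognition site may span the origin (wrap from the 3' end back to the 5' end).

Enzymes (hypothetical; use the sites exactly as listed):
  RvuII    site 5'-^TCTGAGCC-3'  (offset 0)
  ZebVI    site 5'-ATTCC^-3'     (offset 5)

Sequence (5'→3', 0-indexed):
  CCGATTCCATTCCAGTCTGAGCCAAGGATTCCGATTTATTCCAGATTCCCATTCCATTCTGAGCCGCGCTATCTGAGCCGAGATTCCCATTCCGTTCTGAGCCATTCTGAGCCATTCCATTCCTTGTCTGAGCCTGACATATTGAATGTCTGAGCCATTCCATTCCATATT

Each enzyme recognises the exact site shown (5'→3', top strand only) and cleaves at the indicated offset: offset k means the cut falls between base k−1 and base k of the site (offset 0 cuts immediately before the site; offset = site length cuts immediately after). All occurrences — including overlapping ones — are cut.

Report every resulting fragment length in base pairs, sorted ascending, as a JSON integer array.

Per-enzyme occurrences:
  RvuII TCTGAGCC/0: at [15, 57, 71, 95, 105, 126, 148] ⇒ [15, 57, 71, 95, 105, 126, 148]
  ZebVI ATTCC/5: at [3, 8, 27, 37, 44, 50, 82, 88, 113, 118, 156, 161, 168] ⇒ [2, 8, 13, 32, 42, 49, 55, 87, 93, 118, 123, 161, 166]

All cut coordinates (distinct, sorted): [2, 8, 13, 15, 32, 42, 49, 55, 57, 71, 87, 93, 95, 105, 118, 123, 126, 148, 161, 166]

Fragment lengths:
  2→8: 6 bp
  8→13: 5 bp
  13→15: 2 bp
  15→32: 17 bp
  32→42: 10 bp
  42→49: 7 bp
  49→55: 6 bp
  55→57: 2 bp
  57→71: 14 bp
  71→87: 16 bp
  87→93: 6 bp
  93→95: 2 bp
  95→105: 10 bp
  105→118: 13 bp
  118→123: 5 bp
  123→126: 3 bp
  126→148: 22 bp
  148→161: 13 bp
  161→166: 5 bp
  166→2 (wrap): 171-166+2 = 7 bp

[2,2,2,3,5,5,5,6,6,6,7,7,10,10,13,13,14,16,17,22]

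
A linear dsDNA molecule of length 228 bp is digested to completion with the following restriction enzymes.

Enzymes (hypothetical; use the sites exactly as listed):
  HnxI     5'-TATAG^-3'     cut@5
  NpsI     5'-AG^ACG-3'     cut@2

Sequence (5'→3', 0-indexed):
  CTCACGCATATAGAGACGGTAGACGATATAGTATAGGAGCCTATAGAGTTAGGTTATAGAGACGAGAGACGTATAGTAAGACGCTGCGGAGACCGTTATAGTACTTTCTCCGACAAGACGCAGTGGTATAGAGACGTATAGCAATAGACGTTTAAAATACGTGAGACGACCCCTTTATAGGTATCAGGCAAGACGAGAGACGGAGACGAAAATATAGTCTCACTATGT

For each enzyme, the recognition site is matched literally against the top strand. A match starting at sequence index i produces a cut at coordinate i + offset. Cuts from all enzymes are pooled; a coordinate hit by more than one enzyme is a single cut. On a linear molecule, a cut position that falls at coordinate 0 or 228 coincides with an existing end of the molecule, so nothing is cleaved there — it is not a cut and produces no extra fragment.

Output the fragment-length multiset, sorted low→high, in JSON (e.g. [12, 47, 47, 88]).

[2,2,2,4,5,6,6,7,7,7,8,8,9,10,11,12,12,13,13,14,15,16,18,21]

Per-enzyme occurrences:
  HnxI TATAG/5: at [8, 26, 31, 41, 54, 71, 96, 126, 136, 175, 212] ⇒ [13, 31, 36, 46, 59, 76, 101, 131, 141, 180, 217]
  NpsI AGACG/2: at [13, 20, 59, 66, 78, 115, 131, 145, 163, 190, 197, 203] ⇒ [15, 22, 61, 68, 80, 117, 133, 147, 165, 192, 199, 205]

Pooled cuts: [13, 15, 22, 31, 36, 46, 59, 61, 68, 76, 80, 101, 117, 131, 133, 141, 147, 165, 180, 192, 199, 205, 217]

Fragment lengths:
  [0,13): 13 bp
  [13,15): 2 bp
  [15,22): 7 bp
  [22,31): 9 bp
  [31,36): 5 bp
  [36,46): 10 bp
  [46,59): 13 bp
  [59,61): 2 bp
  [61,68): 7 bp
  [68,76): 8 bp
  [76,80): 4 bp
  [80,101): 21 bp
  [101,117): 16 bp
  [117,131): 14 bp
  [131,133): 2 bp
  [133,141): 8 bp
  [141,147): 6 bp
  [147,165): 18 bp
  [165,180): 15 bp
  [180,192): 12 bp
  [192,199): 7 bp
  [199,205): 6 bp
  [205,217): 12 bp
  [217,228): 11 bp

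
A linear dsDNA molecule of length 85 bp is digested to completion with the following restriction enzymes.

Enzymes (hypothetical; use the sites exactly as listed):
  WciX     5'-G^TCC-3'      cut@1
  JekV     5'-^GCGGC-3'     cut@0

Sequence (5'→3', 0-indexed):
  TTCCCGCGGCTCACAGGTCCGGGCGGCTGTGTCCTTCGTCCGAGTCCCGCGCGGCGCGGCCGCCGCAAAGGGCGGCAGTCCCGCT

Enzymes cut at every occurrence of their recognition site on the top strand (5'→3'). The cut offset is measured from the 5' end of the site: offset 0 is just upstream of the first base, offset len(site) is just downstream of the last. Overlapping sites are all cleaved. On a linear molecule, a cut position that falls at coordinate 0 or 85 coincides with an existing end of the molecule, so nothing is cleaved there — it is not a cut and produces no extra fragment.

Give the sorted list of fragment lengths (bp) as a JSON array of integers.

[5,5,5,6,6,7,7,7,9,12,16]

Site scan:
  WciX GTCC/1: at [16, 30, 37, 43, 77] ⇒ [17, 31, 38, 44, 78]
  JekV GCGGC/0: at [5, 22, 50, 55, 71] ⇒ [5, 22, 50, 55, 71]

All cut coordinates (distinct, sorted): [5, 17, 22, 31, 38, 44, 50, 55, 71, 78]

Fragments:
  [0,5): 5 bp
  [5,17): 12 bp
  [17,22): 5 bp
  [22,31): 9 bp
  [31,38): 7 bp
  [38,44): 6 bp
  [44,50): 6 bp
  [50,55): 5 bp
  [55,71): 16 bp
  [71,78): 7 bp
  [78,85): 7 bp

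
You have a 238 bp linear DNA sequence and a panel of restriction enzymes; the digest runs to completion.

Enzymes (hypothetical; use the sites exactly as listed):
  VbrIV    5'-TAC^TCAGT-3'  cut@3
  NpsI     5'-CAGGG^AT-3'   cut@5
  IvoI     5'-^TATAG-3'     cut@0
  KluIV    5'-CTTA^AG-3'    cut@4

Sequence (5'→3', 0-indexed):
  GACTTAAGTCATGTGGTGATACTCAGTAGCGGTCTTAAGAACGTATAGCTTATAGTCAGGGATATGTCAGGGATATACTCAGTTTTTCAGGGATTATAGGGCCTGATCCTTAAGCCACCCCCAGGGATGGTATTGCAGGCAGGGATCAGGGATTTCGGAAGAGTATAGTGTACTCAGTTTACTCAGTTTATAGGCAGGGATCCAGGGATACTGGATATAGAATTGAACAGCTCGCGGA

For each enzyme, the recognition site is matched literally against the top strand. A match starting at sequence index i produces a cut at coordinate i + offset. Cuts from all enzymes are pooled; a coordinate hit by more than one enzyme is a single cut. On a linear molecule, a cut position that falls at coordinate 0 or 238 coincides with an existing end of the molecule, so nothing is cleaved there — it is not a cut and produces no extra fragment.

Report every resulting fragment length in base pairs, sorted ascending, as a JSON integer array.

[2,6,6,6,6,7,7,8,8,9,10,11,11,11,12,14,14,15,16,18,18,23]

Scan for sites:
  VbrIV TACTCAGT/3: at [19, 75, 170, 179] ⇒ [22, 78, 173, 182]
  NpsI CAGGGAT/5: at [56, 67, 87, 121, 139, 146, 194, 202] ⇒ [61, 72, 92, 126, 144, 151, 199, 207]
  IvoI TATAG/0: at [43, 50, 94, 163, 188, 215] ⇒ [43, 50, 94, 163, 188, 215]
  KluIV CTTAAG/4: at [2, 33, 108] ⇒ [6, 37, 112]

Pooled cuts: [6, 22, 37, 43, 50, 61, 72, 78, 92, 94, 112, 126, 144, 151, 163, 173, 182, 188, 199, 207, 215]

Fragment lengths:
  [0,6): 6 bp
  [6,22): 16 bp
  [22,37): 15 bp
  [37,43): 6 bp
  [43,50): 7 bp
  [50,61): 11 bp
  [61,72): 11 bp
  [72,78): 6 bp
  [78,92): 14 bp
  [92,94): 2 bp
  [94,112): 18 bp
  [112,126): 14 bp
  [126,144): 18 bp
  [144,151): 7 bp
  [151,163): 12 bp
  [163,173): 10 bp
  [173,182): 9 bp
  [182,188): 6 bp
  [188,199): 11 bp
  [199,207): 8 bp
  [207,215): 8 bp
  [215,238): 23 bp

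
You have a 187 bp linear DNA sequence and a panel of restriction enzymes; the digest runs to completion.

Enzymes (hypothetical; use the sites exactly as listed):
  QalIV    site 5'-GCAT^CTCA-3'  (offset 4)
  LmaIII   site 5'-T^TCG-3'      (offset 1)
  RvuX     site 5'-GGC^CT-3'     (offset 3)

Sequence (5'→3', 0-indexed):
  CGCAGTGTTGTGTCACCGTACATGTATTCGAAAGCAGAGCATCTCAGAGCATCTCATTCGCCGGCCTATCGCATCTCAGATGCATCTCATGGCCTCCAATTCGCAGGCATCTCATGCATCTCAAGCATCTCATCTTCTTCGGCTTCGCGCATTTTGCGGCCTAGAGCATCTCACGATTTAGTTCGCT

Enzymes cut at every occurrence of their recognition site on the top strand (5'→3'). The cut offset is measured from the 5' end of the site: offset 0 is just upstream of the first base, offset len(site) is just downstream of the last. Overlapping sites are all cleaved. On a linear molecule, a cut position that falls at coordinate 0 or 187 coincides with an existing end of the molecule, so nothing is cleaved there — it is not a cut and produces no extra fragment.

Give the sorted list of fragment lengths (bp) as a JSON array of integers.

[5,5,6,7,8,8,9,9,9,9,10,10,10,11,13,15,16,27]

Site scan:
  QalIV GCATCTCA/4: at [38, 48, 70, 81, 106, 115, 124, 165] ⇒ [42, 52, 74, 85, 110, 119, 128, 169]
  LmaIII TTCG/1: at [26, 56, 99, 137, 143, 181] ⇒ [27, 57, 100, 138, 144, 182]
  RvuX GGCCT/3: at [62, 90, 157] ⇒ [65, 93, 160]

All cut coordinates (distinct, sorted): [27, 42, 52, 57, 65, 74, 85, 93, 100, 110, 119, 128, 138, 144, 160, 169, 182]

Fragment lengths:
  [0,27): 27 bp
  [27,42): 15 bp
  [42,52): 10 bp
  [52,57): 5 bp
  [57,65): 8 bp
  [65,74): 9 bp
  [74,85): 11 bp
  [85,93): 8 bp
  [93,100): 7 bp
  [100,110): 10 bp
  [110,119): 9 bp
  [119,128): 9 bp
  [128,138): 10 bp
  [138,144): 6 bp
  [144,160): 16 bp
  [160,169): 9 bp
  [169,182): 13 bp
  [182,187): 5 bp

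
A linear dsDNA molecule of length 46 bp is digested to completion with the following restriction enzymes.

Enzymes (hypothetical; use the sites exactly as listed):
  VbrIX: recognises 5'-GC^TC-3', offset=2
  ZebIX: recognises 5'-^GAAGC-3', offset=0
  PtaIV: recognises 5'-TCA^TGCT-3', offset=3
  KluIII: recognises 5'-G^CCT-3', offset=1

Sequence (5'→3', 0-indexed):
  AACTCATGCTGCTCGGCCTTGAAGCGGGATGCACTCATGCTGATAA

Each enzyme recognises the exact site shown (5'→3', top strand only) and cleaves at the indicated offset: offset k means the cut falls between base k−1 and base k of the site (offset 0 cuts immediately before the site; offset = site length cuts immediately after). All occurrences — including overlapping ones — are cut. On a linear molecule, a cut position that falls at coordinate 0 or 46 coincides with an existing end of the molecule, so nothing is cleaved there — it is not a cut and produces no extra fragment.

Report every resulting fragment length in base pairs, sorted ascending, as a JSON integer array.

[4,4,6,6,9,17]

Scan for sites:
  VbrIX (GCTC, off=2): starts [10] → cuts [12]
  ZebIX (GAAGC, off=0): starts [20] → cuts [20]
  PtaIV (TCATGCT, off=3): starts [3, 34] → cuts [6, 37]
  KluIII (GCCT, off=1): starts [15] → cuts [16]

All cut coordinates (distinct, sorted): [6, 12, 16, 20, 37]

Fragment lengths:
  [0,6): 6 bp
  [6,12): 6 bp
  [12,16): 4 bp
  [16,20): 4 bp
  [20,37): 17 bp
  [37,46): 9 bp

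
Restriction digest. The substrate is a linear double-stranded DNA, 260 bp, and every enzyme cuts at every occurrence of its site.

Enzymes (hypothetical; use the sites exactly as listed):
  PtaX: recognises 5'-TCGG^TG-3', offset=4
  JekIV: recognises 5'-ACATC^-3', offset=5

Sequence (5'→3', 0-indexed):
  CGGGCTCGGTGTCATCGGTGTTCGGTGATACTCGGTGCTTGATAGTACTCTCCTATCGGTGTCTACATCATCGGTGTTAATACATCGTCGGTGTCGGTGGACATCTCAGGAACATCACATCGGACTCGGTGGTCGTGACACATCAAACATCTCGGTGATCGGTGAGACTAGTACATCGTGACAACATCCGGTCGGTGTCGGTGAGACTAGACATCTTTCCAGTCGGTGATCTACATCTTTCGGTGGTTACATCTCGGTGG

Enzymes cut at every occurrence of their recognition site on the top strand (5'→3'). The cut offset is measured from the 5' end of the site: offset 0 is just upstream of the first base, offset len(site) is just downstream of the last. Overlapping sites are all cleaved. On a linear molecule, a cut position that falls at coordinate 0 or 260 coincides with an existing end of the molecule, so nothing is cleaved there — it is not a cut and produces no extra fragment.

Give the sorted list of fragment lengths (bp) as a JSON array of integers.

[3,4,4,5,5,5,6,6,6,7,7,7,7,8,8,9,9,10,10,10,11,11,11,11,12,14,15,15,24]

Scan for sites:
  PtaX TCGGTG/4: at [5, 14, 21, 31, 55, 70, 87, 93, 125, 151, 158, 191, 197, 222, 239, 253] ⇒ [9, 18, 25, 35, 59, 74, 91, 97, 129, 155, 162, 195, 201, 226, 243, 257]
  JekIV ACATC/5: at [64, 81, 100, 111, 116, 139, 146, 172, 183, 210, 232, 248] ⇒ [69, 86, 105, 116, 121, 144, 151, 177, 188, 215, 237, 253]

Pooled cuts: [9, 18, 25, 35, 59, 69, 74, 86, 91, 97, 105, 116, 121, 129, 144, 151, 155, 162, 177, 188, 195, 201, 215, 226, 237, 243, 253, 257]

Fragments:
  [0,9): 9 bp
  [9,18): 9 bp
  [18,25): 7 bp
  [25,35): 10 bp
  [35,59): 24 bp
  [59,69): 10 bp
  [69,74): 5 bp
  [74,86): 12 bp
  [86,91): 5 bp
  [91,97): 6 bp
  [97,105): 8 bp
  [105,116): 11 bp
  [116,121): 5 bp
  [121,129): 8 bp
  [129,144): 15 bp
  [144,151): 7 bp
  [151,155): 4 bp
  [155,162): 7 bp
  [162,177): 15 bp
  [177,188): 11 bp
  [188,195): 7 bp
  [195,201): 6 bp
  [201,215): 14 bp
  [215,226): 11 bp
  [226,237): 11 bp
  [237,243): 6 bp
  [243,253): 10 bp
  [253,257): 4 bp
  [257,260): 3 bp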